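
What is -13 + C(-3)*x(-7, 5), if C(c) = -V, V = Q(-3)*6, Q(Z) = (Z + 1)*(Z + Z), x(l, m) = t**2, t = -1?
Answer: -85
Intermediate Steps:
x(l, m) = 1 (x(l, m) = (-1)**2 = 1)
Q(Z) = 2*Z*(1 + Z) (Q(Z) = (1 + Z)*(2*Z) = 2*Z*(1 + Z))
V = 72 (V = (2*(-3)*(1 - 3))*6 = (2*(-3)*(-2))*6 = 12*6 = 72)
C(c) = -72 (C(c) = -1*72 = -72)
-13 + C(-3)*x(-7, 5) = -13 - 72*1 = -13 - 72 = -85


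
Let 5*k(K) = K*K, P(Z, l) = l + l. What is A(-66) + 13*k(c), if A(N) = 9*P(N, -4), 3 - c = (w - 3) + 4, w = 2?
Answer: -72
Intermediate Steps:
P(Z, l) = 2*l
c = 0 (c = 3 - ((2 - 3) + 4) = 3 - (-1 + 4) = 3 - 1*3 = 3 - 3 = 0)
A(N) = -72 (A(N) = 9*(2*(-4)) = 9*(-8) = -72)
k(K) = K²/5 (k(K) = (K*K)/5 = K²/5)
A(-66) + 13*k(c) = -72 + 13*((⅕)*0²) = -72 + 13*((⅕)*0) = -72 + 13*0 = -72 + 0 = -72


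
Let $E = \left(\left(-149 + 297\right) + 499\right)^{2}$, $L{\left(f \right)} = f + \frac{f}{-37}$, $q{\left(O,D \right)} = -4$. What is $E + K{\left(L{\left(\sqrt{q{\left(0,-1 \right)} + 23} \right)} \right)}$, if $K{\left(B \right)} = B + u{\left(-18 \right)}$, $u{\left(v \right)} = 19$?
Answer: $418628 + \frac{36 \sqrt{19}}{37} \approx 4.1863 \cdot 10^{5}$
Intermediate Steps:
$L{\left(f \right)} = \frac{36 f}{37}$ ($L{\left(f \right)} = f + f \left(- \frac{1}{37}\right) = f - \frac{f}{37} = \frac{36 f}{37}$)
$K{\left(B \right)} = 19 + B$ ($K{\left(B \right)} = B + 19 = 19 + B$)
$E = 418609$ ($E = \left(148 + 499\right)^{2} = 647^{2} = 418609$)
$E + K{\left(L{\left(\sqrt{q{\left(0,-1 \right)} + 23} \right)} \right)} = 418609 + \left(19 + \frac{36 \sqrt{-4 + 23}}{37}\right) = 418609 + \left(19 + \frac{36 \sqrt{19}}{37}\right) = 418628 + \frac{36 \sqrt{19}}{37}$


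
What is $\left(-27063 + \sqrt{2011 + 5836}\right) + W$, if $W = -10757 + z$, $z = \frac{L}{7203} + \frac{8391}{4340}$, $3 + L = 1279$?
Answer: $- \frac{168889399741}{4465860} + \sqrt{7847} \approx -37729.0$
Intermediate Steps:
$L = 1276$ ($L = -3 + 1279 = 1276$)
$z = \frac{9425459}{4465860}$ ($z = \frac{1276}{7203} + \frac{8391}{4340} = \frac{9425459}{4465860} \approx 2.1106$)
$W = - \frac{48029830561}{4465860}$ ($W = -10757 + \frac{9425459}{4465860} = - \frac{48029830561}{4465860} \approx -10755.0$)
$\left(-27063 + \sqrt{2011 + 5836}\right) + W = \left(-27063 + \sqrt{2011 + 5836}\right) - \frac{48029830561}{4465860} = \left(-27063 + \sqrt{7847}\right) - \frac{48029830561}{4465860} = - \frac{168889399741}{4465860} + \sqrt{7847}$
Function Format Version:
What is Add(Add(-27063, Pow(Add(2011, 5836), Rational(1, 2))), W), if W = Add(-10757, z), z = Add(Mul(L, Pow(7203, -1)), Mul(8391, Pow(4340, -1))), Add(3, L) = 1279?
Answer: Add(Rational(-168889399741, 4465860), Pow(7847, Rational(1, 2))) ≈ -37729.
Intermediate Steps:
L = 1276 (L = Add(-3, 1279) = 1276)
z = Rational(9425459, 4465860) (z = Add(Mul(1276, Pow(7203, -1)), Mul(8391, Pow(4340, -1))) = Add(Mul(1276, Rational(1, 7203)), Mul(8391, Rational(1, 4340))) = Add(Rational(1276, 7203), Rational(8391, 4340)) = Rational(9425459, 4465860) ≈ 2.1106)
W = Rational(-48029830561, 4465860) (W = Add(-10757, Rational(9425459, 4465860)) = Rational(-48029830561, 4465860) ≈ -10755.)
Add(Add(-27063, Pow(Add(2011, 5836), Rational(1, 2))), W) = Add(Add(-27063, Pow(Add(2011, 5836), Rational(1, 2))), Rational(-48029830561, 4465860)) = Add(Add(-27063, Pow(7847, Rational(1, 2))), Rational(-48029830561, 4465860)) = Add(Rational(-168889399741, 4465860), Pow(7847, Rational(1, 2)))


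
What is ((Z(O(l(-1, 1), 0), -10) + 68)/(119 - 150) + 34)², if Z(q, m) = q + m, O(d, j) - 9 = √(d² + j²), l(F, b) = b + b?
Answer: 970225/961 ≈ 1009.6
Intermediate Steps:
l(F, b) = 2*b
O(d, j) = 9 + √(d² + j²)
Z(q, m) = m + q
((Z(O(l(-1, 1), 0), -10) + 68)/(119 - 150) + 34)² = (((-10 + (9 + √((2*1)² + 0²))) + 68)/(119 - 150) + 34)² = (((-10 + (9 + √(2² + 0))) + 68)/(-31) + 34)² = (((-10 + (9 + √(4 + 0))) + 68)*(-1/31) + 34)² = (((-10 + (9 + √4)) + 68)*(-1/31) + 34)² = (((-10 + (9 + 2)) + 68)*(-1/31) + 34)² = (((-10 + 11) + 68)*(-1/31) + 34)² = ((1 + 68)*(-1/31) + 34)² = (69*(-1/31) + 34)² = (-69/31 + 34)² = (985/31)² = 970225/961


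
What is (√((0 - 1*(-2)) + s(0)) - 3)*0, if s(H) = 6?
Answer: 0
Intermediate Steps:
(√((0 - 1*(-2)) + s(0)) - 3)*0 = (√((0 - 1*(-2)) + 6) - 3)*0 = (√((0 + 2) + 6) - 3)*0 = (√(2 + 6) - 3)*0 = (√8 - 3)*0 = (2*√2 - 3)*0 = (-3 + 2*√2)*0 = 0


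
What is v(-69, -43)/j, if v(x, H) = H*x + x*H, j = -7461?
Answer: -1978/2487 ≈ -0.79534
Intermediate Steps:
v(x, H) = 2*H*x (v(x, H) = H*x + H*x = 2*H*x)
v(-69, -43)/j = (2*(-43)*(-69))/(-7461) = 5934*(-1/7461) = -1978/2487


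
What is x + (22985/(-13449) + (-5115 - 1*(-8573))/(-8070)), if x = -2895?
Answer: -17468681969/6029635 ≈ -2897.1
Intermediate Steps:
x + (22985/(-13449) + (-5115 - 1*(-8573))/(-8070)) = -2895 + (22985/(-13449) + (-5115 - 1*(-8573))/(-8070)) = -2895 + (22985*(-1/13449) + (-5115 + 8573)*(-1/8070)) = -2895 + (-22985/13449 + 3458*(-1/8070)) = -2895 + (-22985/13449 - 1729/4035) = -2895 - 12888644/6029635 = -17468681969/6029635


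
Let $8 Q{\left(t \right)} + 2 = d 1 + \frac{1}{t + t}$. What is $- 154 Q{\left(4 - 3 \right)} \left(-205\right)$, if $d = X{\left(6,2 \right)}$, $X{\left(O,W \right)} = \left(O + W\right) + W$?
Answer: $\frac{268345}{8} \approx 33543.0$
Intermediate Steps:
$X{\left(O,W \right)} = O + 2 W$
$d = 10$ ($d = 6 + 2 \cdot 2 = 6 + 4 = 10$)
$Q{\left(t \right)} = 1 + \frac{1}{16 t}$ ($Q{\left(t \right)} = - \frac{1}{4} + \frac{10 \cdot 1 + \frac{1}{t + t}}{8} = - \frac{1}{4} + \frac{10 + \frac{1}{2 t}}{8} = - \frac{1}{4} + \left(\frac{5}{4} + \frac{1}{16 t}\right) = 1 + \frac{1}{16 t}$)
$- 154 Q{\left(4 - 3 \right)} \left(-205\right) = - 154 \frac{\frac{1}{16} + \left(4 - 3\right)}{4 - 3} \left(-205\right) = - 154 \frac{\frac{1}{16} + 1}{1} \left(-205\right) = - 154 \cdot 1 \cdot \frac{17}{16} \left(-205\right) = \left(-154\right) \frac{17}{16} \left(-205\right) = \left(- \frac{1309}{8}\right) \left(-205\right) = \frac{268345}{8}$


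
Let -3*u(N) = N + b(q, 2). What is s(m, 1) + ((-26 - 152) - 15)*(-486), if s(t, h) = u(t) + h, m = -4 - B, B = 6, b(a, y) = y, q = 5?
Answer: 281405/3 ≈ 93802.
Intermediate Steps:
m = -10 (m = -4 - 1*6 = -4 - 6 = -10)
u(N) = -⅔ - N/3 (u(N) = -(N + 2)/3 = -(2 + N)/3 = -⅔ - N/3)
s(t, h) = -⅔ + h - t/3 (s(t, h) = (-⅔ - t/3) + h = -⅔ + h - t/3)
s(m, 1) + ((-26 - 152) - 15)*(-486) = (-⅔ + 1 - ⅓*(-10)) + ((-26 - 152) - 15)*(-486) = (-⅔ + 1 + 10/3) + (-178 - 15)*(-486) = 11/3 - 193*(-486) = 11/3 + 93798 = 281405/3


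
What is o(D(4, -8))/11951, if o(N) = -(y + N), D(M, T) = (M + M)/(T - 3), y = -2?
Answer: 30/131461 ≈ 0.00022820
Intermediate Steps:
D(M, T) = 2*M/(-3 + T) (D(M, T) = (2*M)/(-3 + T) = 2*M/(-3 + T))
o(N) = 2 - N (o(N) = -(-2 + N) = 2 - N)
o(D(4, -8))/11951 = (2 - 2*4/(-3 - 8))/11951 = (2 - 2*4/(-11))*(1/11951) = (2 - 2*4*(-1)/11)*(1/11951) = (2 - 1*(-8/11))*(1/11951) = (2 + 8/11)*(1/11951) = (30/11)*(1/11951) = 30/131461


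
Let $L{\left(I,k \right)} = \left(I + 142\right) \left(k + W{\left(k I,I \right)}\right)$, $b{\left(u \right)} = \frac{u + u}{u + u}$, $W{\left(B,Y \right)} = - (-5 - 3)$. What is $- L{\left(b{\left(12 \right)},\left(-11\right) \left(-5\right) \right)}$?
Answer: $-9009$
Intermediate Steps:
$W{\left(B,Y \right)} = 8$ ($W{\left(B,Y \right)} = \left(-1\right) \left(-8\right) = 8$)
$b{\left(u \right)} = 1$ ($b{\left(u \right)} = \frac{2 u}{2 u} = 2 u \frac{1}{2 u} = 1$)
$L{\left(I,k \right)} = \left(8 + k\right) \left(142 + I\right)$ ($L{\left(I,k \right)} = \left(I + 142\right) \left(k + 8\right) = \left(142 + I\right) \left(8 + k\right) = \left(8 + k\right) \left(142 + I\right)$)
$- L{\left(b{\left(12 \right)},\left(-11\right) \left(-5\right) \right)} = - (1136 + 8 \cdot 1 + 142 \left(\left(-11\right) \left(-5\right)\right) + 1 \left(\left(-11\right) \left(-5\right)\right)) = - (1136 + 8 + 142 \cdot 55 + 1 \cdot 55) = - (1136 + 8 + 7810 + 55) = \left(-1\right) 9009 = -9009$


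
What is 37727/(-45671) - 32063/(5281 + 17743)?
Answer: -2332975721/1051529104 ≈ -2.2187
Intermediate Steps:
37727/(-45671) - 32063/(5281 + 17743) = 37727*(-1/45671) - 32063/23024 = -37727/45671 - 32063*1/23024 = -37727/45671 - 32063/23024 = -2332975721/1051529104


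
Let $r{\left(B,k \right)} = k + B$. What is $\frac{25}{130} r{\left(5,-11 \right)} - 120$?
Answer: $- \frac{1575}{13} \approx -121.15$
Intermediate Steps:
$r{\left(B,k \right)} = B + k$
$\frac{25}{130} r{\left(5,-11 \right)} - 120 = \frac{25}{130} \left(5 - 11\right) - 120 = 25 \cdot \frac{1}{130} \left(-6\right) - 120 = \frac{5}{26} \left(-6\right) - 120 = - \frac{15}{13} - 120 = - \frac{1575}{13}$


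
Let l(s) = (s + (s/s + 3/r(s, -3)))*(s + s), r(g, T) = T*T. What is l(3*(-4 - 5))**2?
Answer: 1920996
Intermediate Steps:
r(g, T) = T**2
l(s) = 2*s*(4/3 + s) (l(s) = (s + (s/s + 3/((-3)**2)))*(s + s) = (s + (1 + 3/9))*(2*s) = (s + (1 + 3*(1/9)))*(2*s) = (s + (1 + 1/3))*(2*s) = (s + 4/3)*(2*s) = (4/3 + s)*(2*s) = 2*s*(4/3 + s))
l(3*(-4 - 5))**2 = (2*(3*(-4 - 5))*(4 + 3*(3*(-4 - 5)))/3)**2 = (2*(3*(-9))*(4 + 3*(3*(-9)))/3)**2 = ((2/3)*(-27)*(4 + 3*(-27)))**2 = ((2/3)*(-27)*(4 - 81))**2 = ((2/3)*(-27)*(-77))**2 = 1386**2 = 1920996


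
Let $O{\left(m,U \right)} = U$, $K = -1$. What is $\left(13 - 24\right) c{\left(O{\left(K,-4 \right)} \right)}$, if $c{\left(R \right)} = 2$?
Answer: $-22$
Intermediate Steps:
$\left(13 - 24\right) c{\left(O{\left(K,-4 \right)} \right)} = \left(13 - 24\right) 2 = \left(-11\right) 2 = -22$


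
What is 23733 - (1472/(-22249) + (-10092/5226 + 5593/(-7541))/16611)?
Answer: 57611240001187535654/2427467197939329 ≈ 23733.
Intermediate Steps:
23733 - (1472/(-22249) + (-10092/5226 + 5593/(-7541))/16611) = 23733 - (1472*(-1/22249) + (-10092*1/5226 + 5593*(-1/7541))*(1/16611)) = 23733 - (-1472/22249 + (-1682/871 - 5593/7541)*(1/16611)) = 23733 - (-1472/22249 - 17555465/6568211*1/16611) = 23733 - (-1472/22249 - 17555465/109104552921) = 23733 - 1*(-160992493440497/2427467197939329) = 23733 + 160992493440497/2427467197939329 = 57611240001187535654/2427467197939329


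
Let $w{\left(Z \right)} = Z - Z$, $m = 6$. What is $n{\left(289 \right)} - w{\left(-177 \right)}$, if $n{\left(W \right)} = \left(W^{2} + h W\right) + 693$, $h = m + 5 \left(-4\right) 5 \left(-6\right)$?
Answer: $259348$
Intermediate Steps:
$h = 606$ ($h = 6 + 5 \left(-4\right) 5 \left(-6\right) = 6 + \left(-20\right) 5 \left(-6\right) = 6 - -600 = 6 + 600 = 606$)
$n{\left(W \right)} = 693 + W^{2} + 606 W$ ($n{\left(W \right)} = \left(W^{2} + 606 W\right) + 693 = 693 + W^{2} + 606 W$)
$w{\left(Z \right)} = 0$
$n{\left(289 \right)} - w{\left(-177 \right)} = \left(693 + 289^{2} + 606 \cdot 289\right) - 0 = \left(693 + 83521 + 175134\right) + 0 = 259348 + 0 = 259348$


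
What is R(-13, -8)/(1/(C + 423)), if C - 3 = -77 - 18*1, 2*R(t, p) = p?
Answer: -1324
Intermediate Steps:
R(t, p) = p/2
C = -92 (C = 3 + (-77 - 18*1) = 3 + (-77 - 18) = 3 - 95 = -92)
R(-13, -8)/(1/(C + 423)) = ((1/2)*(-8))/(1/(-92 + 423)) = -4/(1/331) = -4/1/331 = -4*331 = -1324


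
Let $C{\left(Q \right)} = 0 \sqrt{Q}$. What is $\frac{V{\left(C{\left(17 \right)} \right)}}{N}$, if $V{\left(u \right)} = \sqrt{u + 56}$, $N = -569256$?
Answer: $- \frac{\sqrt{14}}{284628} \approx -1.3146 \cdot 10^{-5}$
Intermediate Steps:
$C{\left(Q \right)} = 0$
$V{\left(u \right)} = \sqrt{56 + u}$
$\frac{V{\left(C{\left(17 \right)} \right)}}{N} = \frac{\sqrt{56 + 0}}{-569256} = \sqrt{56} \left(- \frac{1}{569256}\right) = 2 \sqrt{14} \left(- \frac{1}{569256}\right) = - \frac{\sqrt{14}}{284628}$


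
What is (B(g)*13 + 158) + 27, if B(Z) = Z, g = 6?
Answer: 263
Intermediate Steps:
(B(g)*13 + 158) + 27 = (6*13 + 158) + 27 = (78 + 158) + 27 = 236 + 27 = 263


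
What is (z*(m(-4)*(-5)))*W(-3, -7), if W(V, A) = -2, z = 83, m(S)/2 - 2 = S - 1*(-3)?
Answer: 1660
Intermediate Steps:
m(S) = 10 + 2*S (m(S) = 4 + 2*(S - 1*(-3)) = 4 + 2*(S + 3) = 4 + 2*(3 + S) = 4 + (6 + 2*S) = 10 + 2*S)
(z*(m(-4)*(-5)))*W(-3, -7) = (83*((10 + 2*(-4))*(-5)))*(-2) = (83*((10 - 8)*(-5)))*(-2) = (83*(2*(-5)))*(-2) = (83*(-10))*(-2) = -830*(-2) = 1660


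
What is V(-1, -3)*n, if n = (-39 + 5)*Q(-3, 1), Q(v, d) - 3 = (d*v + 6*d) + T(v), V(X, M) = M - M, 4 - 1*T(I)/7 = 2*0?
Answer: 0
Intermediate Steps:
T(I) = 28 (T(I) = 28 - 14*0 = 28 - 7*0 = 28 + 0 = 28)
V(X, M) = 0
Q(v, d) = 31 + 6*d + d*v (Q(v, d) = 3 + ((d*v + 6*d) + 28) = 3 + ((6*d + d*v) + 28) = 3 + (28 + 6*d + d*v) = 31 + 6*d + d*v)
n = -1156 (n = (-39 + 5)*(31 + 6*1 + 1*(-3)) = -34*(31 + 6 - 3) = -34*34 = -1156)
V(-1, -3)*n = 0*(-1156) = 0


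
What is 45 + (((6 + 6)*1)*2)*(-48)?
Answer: -1107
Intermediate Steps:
45 + (((6 + 6)*1)*2)*(-48) = 45 + ((12*1)*2)*(-48) = 45 + (12*2)*(-48) = 45 + 24*(-48) = 45 - 1152 = -1107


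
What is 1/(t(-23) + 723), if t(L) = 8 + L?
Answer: 1/708 ≈ 0.0014124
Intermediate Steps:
1/(t(-23) + 723) = 1/((8 - 23) + 723) = 1/(-15 + 723) = 1/708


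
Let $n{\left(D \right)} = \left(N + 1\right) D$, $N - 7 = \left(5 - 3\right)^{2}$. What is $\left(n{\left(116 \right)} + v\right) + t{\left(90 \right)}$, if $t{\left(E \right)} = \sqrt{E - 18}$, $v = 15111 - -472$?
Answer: $16975 + 6 \sqrt{2} \approx 16984.0$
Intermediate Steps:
$v = 15583$ ($v = 15111 + 472 = 15583$)
$t{\left(E \right)} = \sqrt{-18 + E}$
$N = 11$ ($N = 7 + \left(5 - 3\right)^{2} = 7 + 2^{2} = 7 + 4 = 11$)
$n{\left(D \right)} = 12 D$ ($n{\left(D \right)} = \left(11 + 1\right) D = 12 D$)
$\left(n{\left(116 \right)} + v\right) + t{\left(90 \right)} = \left(12 \cdot 116 + 15583\right) + \sqrt{-18 + 90} = \left(1392 + 15583\right) + \sqrt{72} = 16975 + 6 \sqrt{2}$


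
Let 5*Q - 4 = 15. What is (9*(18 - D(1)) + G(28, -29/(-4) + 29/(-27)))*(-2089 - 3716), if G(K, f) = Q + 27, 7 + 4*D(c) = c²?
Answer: -2395143/2 ≈ -1.1976e+6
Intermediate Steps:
Q = 19/5 (Q = ⅘ + (⅕)*15 = ⅘ + 3 = 19/5 ≈ 3.8000)
D(c) = -7/4 + c²/4
G(K, f) = 154/5 (G(K, f) = 19/5 + 27 = 154/5)
(9*(18 - D(1)) + G(28, -29/(-4) + 29/(-27)))*(-2089 - 3716) = (9*(18 - (-7/4 + (¼)*1²)) + 154/5)*(-2089 - 3716) = (9*(18 - (-7/4 + (¼)*1)) + 154/5)*(-5805) = (9*(18 - (-7/4 + ¼)) + 154/5)*(-5805) = (9*(18 - 1*(-3/2)) + 154/5)*(-5805) = (9*(18 + 3/2) + 154/5)*(-5805) = (9*(39/2) + 154/5)*(-5805) = (351/2 + 154/5)*(-5805) = (2063/10)*(-5805) = -2395143/2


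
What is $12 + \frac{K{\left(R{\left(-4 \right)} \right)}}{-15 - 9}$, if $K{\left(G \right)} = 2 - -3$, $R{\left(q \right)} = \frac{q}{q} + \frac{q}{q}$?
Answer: $\frac{283}{24} \approx 11.792$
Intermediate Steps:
$R{\left(q \right)} = 2$ ($R{\left(q \right)} = 1 + 1 = 2$)
$K{\left(G \right)} = 5$ ($K{\left(G \right)} = 2 + 3 = 5$)
$12 + \frac{K{\left(R{\left(-4 \right)} \right)}}{-15 - 9} = 12 + \frac{5}{-15 - 9} = 12 + \frac{5}{-24} = 12 + 5 \left(- \frac{1}{24}\right) = 12 - \frac{5}{24} = \frac{283}{24}$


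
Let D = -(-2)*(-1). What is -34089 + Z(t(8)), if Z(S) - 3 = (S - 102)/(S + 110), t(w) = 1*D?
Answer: -920348/27 ≈ -34087.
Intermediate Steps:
D = -2 (D = -1*2 = -2)
t(w) = -2 (t(w) = 1*(-2) = -2)
Z(S) = 3 + (-102 + S)/(110 + S) (Z(S) = 3 + (S - 102)/(S + 110) = 3 + (-102 + S)/(110 + S))
-34089 + Z(t(8)) = -34089 + 4*(57 - 2)/(110 - 2) = -34089 + 4*55/108 = -34089 + 4*(1/108)*55 = -34089 + 55/27 = -920348/27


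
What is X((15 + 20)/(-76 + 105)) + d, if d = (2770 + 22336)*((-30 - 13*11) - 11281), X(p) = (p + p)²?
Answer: -241841423384/841 ≈ -2.8756e+8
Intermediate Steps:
X(p) = 4*p² (X(p) = (2*p)² = 4*p²)
d = -287564124 (d = 25106*((-30 - 143) - 11281) = 25106*(-173 - 11281) = 25106*(-11454) = -287564124)
X((15 + 20)/(-76 + 105)) + d = 4*((15 + 20)/(-76 + 105))² - 287564124 = 4*(35/29)² - 287564124 = 4*(1225/841) - 287564124 = 4900/841 - 287564124 = -241841423384/841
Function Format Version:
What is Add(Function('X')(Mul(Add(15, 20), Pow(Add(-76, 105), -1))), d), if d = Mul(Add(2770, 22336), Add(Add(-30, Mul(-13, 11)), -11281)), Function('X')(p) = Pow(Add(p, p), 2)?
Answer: Rational(-241841423384, 841) ≈ -2.8756e+8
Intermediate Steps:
Function('X')(p) = Mul(4, Pow(p, 2)) (Function('X')(p) = Pow(Mul(2, p), 2) = Mul(4, Pow(p, 2)))
d = -287564124 (d = Mul(25106, Add(Add(-30, -143), -11281)) = Mul(25106, Add(-173, -11281)) = Mul(25106, -11454) = -287564124)
Add(Function('X')(Mul(Add(15, 20), Pow(Add(-76, 105), -1))), d) = Add(Mul(4, Pow(Mul(Add(15, 20), Pow(Add(-76, 105), -1)), 2)), -287564124) = Add(Mul(4, Pow(Mul(35, Pow(29, -1)), 2)), -287564124) = Add(Mul(4, Pow(Mul(35, Rational(1, 29)), 2)), -287564124) = Add(Mul(4, Pow(Rational(35, 29), 2)), -287564124) = Add(Mul(4, Rational(1225, 841)), -287564124) = Add(Rational(4900, 841), -287564124) = Rational(-241841423384, 841)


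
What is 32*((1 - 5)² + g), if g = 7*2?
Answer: 960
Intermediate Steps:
g = 14
32*((1 - 5)² + g) = 32*((1 - 5)² + 14) = 32*((-4)² + 14) = 32*(16 + 14) = 32*30 = 960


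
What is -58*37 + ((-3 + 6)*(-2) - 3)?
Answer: -2155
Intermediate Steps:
-58*37 + ((-3 + 6)*(-2) - 3) = -2146 + (3*(-2) - 3) = -2146 + (-6 - 3) = -2146 - 9 = -2155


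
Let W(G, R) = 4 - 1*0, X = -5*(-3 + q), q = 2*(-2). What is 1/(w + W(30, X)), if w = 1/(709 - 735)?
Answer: 26/103 ≈ 0.25243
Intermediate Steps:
q = -4
X = 35 (X = -5*(-3 - 4) = -5*(-7) = 35)
W(G, R) = 4 (W(G, R) = 4 + 0 = 4)
w = -1/26 (w = 1/(-26) = -1/26 ≈ -0.038462)
1/(w + W(30, X)) = 1/(-1/26 + 4) = 1/(103/26) = 26/103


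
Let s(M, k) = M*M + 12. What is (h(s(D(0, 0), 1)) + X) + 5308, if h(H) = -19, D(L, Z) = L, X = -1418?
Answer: 3871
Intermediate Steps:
s(M, k) = 12 + M² (s(M, k) = M² + 12 = 12 + M²)
(h(s(D(0, 0), 1)) + X) + 5308 = (-19 - 1418) + 5308 = -1437 + 5308 = 3871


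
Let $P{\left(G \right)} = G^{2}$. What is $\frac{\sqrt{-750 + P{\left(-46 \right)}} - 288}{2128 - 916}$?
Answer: $- \frac{24}{101} + \frac{\sqrt{1366}}{1212} \approx -0.20713$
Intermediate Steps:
$\frac{\sqrt{-750 + P{\left(-46 \right)}} - 288}{2128 - 916} = \frac{\sqrt{-750 + \left(-46\right)^{2}} - 288}{2128 - 916} = \frac{\sqrt{-750 + 2116} - 288}{1212} = \left(\sqrt{1366} - 288\right) \frac{1}{1212} = \left(-288 + \sqrt{1366}\right) \frac{1}{1212} = - \frac{24}{101} + \frac{\sqrt{1366}}{1212}$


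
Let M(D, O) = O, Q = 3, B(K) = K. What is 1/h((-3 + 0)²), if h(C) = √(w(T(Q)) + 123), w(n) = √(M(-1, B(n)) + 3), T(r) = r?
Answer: (123 + √6)^(-½) ≈ 0.089282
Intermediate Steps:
w(n) = √(3 + n) (w(n) = √(n + 3) = √(3 + n))
h(C) = √(123 + √6) (h(C) = √(√(3 + 3) + 123) = √(√6 + 123) = √(123 + √6))
1/h((-3 + 0)²) = 1/(√(123 + √6)) = (123 + √6)^(-½)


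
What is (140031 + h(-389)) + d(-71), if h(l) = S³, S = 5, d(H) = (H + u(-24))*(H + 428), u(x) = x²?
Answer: 320441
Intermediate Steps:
d(H) = (428 + H)*(576 + H) (d(H) = (H + (-24)²)*(H + 428) = (H + 576)*(428 + H) = (576 + H)*(428 + H) = (428 + H)*(576 + H))
h(l) = 125 (h(l) = 5³ = 125)
(140031 + h(-389)) + d(-71) = (140031 + 125) + (246528 + (-71)² + 1004*(-71)) = 140156 + (246528 + 5041 - 71284) = 140156 + 180285 = 320441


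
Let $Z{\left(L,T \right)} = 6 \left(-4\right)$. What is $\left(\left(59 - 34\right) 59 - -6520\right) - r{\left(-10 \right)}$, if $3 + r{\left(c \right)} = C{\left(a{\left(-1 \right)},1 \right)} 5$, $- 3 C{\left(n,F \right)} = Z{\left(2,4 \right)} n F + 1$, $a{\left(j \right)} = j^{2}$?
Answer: $\frac{23879}{3} \approx 7959.7$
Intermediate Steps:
$Z{\left(L,T \right)} = -24$
$C{\left(n,F \right)} = - \frac{1}{3} + 8 F n$ ($C{\left(n,F \right)} = - \frac{- 24 n F + 1}{3} = - \frac{- 24 F n + 1}{3} = - \frac{1 - 24 F n}{3} = - \frac{1}{3} + 8 F n$)
$r{\left(c \right)} = \frac{106}{3}$ ($r{\left(c \right)} = -3 + \left(- \frac{1}{3} + 8 \cdot 1 \left(-1\right)^{2}\right) 5 = -3 + \left(- \frac{1}{3} + 8 \cdot 1 \cdot 1\right) 5 = -3 + \left(- \frac{1}{3} + 8\right) 5 = -3 + \frac{23}{3} \cdot 5 = -3 + \frac{115}{3} = \frac{106}{3}$)
$\left(\left(59 - 34\right) 59 - -6520\right) - r{\left(-10 \right)} = \left(\left(59 - 34\right) 59 - -6520\right) - \frac{106}{3} = \left(25 \cdot 59 + 6520\right) - \frac{106}{3} = \left(1475 + 6520\right) - \frac{106}{3} = 7995 - \frac{106}{3} = \frac{23879}{3}$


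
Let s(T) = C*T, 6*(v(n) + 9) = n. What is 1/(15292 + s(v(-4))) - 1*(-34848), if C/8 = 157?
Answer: 329383299/9452 ≈ 34848.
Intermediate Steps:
C = 1256 (C = 8*157 = 1256)
v(n) = -9 + n/6
s(T) = 1256*T
1/(15292 + s(v(-4))) - 1*(-34848) = 1/(15292 + 1256*(-9 + (⅙)*(-4))) - 1*(-34848) = 1/(15292 + 1256*(-9 - ⅔)) + 34848 = 1/(15292 + 1256*(-29/3)) + 34848 = 1/(15292 - 36424/3) + 34848 = 1/(9452/3) + 34848 = 3/9452 + 34848 = 329383299/9452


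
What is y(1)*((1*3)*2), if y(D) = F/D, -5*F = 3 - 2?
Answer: -6/5 ≈ -1.2000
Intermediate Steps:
F = -1/5 (F = -(3 - 2)/5 = -1/5*1 = -1/5 ≈ -0.20000)
y(D) = -1/(5*D)
y(1)*((1*3)*2) = (-1/5/1)*((1*3)*2) = (-1/5*1)*(3*2) = -1/5*6 = -6/5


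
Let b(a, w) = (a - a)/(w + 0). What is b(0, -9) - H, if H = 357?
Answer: -357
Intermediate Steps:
b(a, w) = 0 (b(a, w) = 0/w = 0)
b(0, -9) - H = 0 - 1*357 = 0 - 357 = -357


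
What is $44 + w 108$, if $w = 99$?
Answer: $10736$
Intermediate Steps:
$44 + w 108 = 44 + 99 \cdot 108 = 44 + 10692 = 10736$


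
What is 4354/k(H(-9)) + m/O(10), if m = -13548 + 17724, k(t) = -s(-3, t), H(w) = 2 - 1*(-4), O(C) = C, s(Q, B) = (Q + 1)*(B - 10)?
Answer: -2533/20 ≈ -126.65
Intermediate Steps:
s(Q, B) = (1 + Q)*(-10 + B)
H(w) = 6 (H(w) = 2 + 4 = 6)
k(t) = -20 + 2*t (k(t) = -(-10 + t - 10*(-3) + t*(-3)) = -(-10 + t + 30 - 3*t) = -(20 - 2*t) = -20 + 2*t)
m = 4176
4354/k(H(-9)) + m/O(10) = 4354/(-20 + 2*6) + 4176/10 = 4354/(-20 + 12) + 4176*(⅒) = 4354/(-8) + 2088/5 = 4354*(-⅛) + 2088/5 = -2177/4 + 2088/5 = -2533/20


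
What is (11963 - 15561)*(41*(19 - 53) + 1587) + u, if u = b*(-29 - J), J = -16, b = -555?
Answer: -687199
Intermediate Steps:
u = 7215 (u = -555*(-29 - 1*(-16)) = -555*(-29 + 16) = -555*(-13) = 7215)
(11963 - 15561)*(41*(19 - 53) + 1587) + u = (11963 - 15561)*(41*(19 - 53) + 1587) + 7215 = -3598*(41*(-34) + 1587) + 7215 = -3598*(-1394 + 1587) + 7215 = -3598*193 + 7215 = -694414 + 7215 = -687199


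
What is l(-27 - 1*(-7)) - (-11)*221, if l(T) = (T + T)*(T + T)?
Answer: 4031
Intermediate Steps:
l(T) = 4*T**2 (l(T) = (2*T)*(2*T) = 4*T**2)
l(-27 - 1*(-7)) - (-11)*221 = 4*(-27 - 1*(-7))**2 - (-11)*221 = 4*(-27 + 7)**2 - 1*(-2431) = 4*(-20)**2 + 2431 = 4*400 + 2431 = 1600 + 2431 = 4031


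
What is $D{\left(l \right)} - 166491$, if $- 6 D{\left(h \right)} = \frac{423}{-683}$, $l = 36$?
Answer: $- \frac{227426565}{1366} \approx -1.6649 \cdot 10^{5}$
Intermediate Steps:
$D{\left(h \right)} = \frac{141}{1366}$ ($D{\left(h \right)} = - \frac{423 \frac{1}{-683}}{6} = - \frac{423 \left(- \frac{1}{683}\right)}{6} = \left(- \frac{1}{6}\right) \left(- \frac{423}{683}\right) = \frac{141}{1366}$)
$D{\left(l \right)} - 166491 = \frac{141}{1366} - 166491 = - \frac{227426565}{1366}$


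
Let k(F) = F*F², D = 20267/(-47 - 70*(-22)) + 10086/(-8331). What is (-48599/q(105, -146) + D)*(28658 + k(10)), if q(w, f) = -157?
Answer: 6214612990607520/650931577 ≈ 9.5473e+6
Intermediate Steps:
D = 51261993/4146061 (D = 20267/(-47 + 1540) + 10086*(-1/8331) = 20267/1493 - 3362/2777 = 51261993/4146061 ≈ 12.364)
k(F) = F³
(-48599/q(105, -146) + D)*(28658 + k(10)) = (-48599/(-157) + 51261993/4146061)*(28658 + 10³) = (-48599*(-1/157) + 51261993/4146061)*(28658 + 1000) = (48599/157 + 51261993/4146061)*29658 = (209542551440/650931577)*29658 = 6214612990607520/650931577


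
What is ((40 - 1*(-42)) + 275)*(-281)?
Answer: -100317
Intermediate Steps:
((40 - 1*(-42)) + 275)*(-281) = ((40 + 42) + 275)*(-281) = (82 + 275)*(-281) = 357*(-281) = -100317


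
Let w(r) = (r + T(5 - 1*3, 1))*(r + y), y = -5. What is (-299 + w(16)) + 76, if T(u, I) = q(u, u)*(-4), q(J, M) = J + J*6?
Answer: -663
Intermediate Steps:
q(J, M) = 7*J (q(J, M) = J + 6*J = 7*J)
T(u, I) = -28*u (T(u, I) = (7*u)*(-4) = -28*u)
w(r) = (-56 + r)*(-5 + r) (w(r) = (r - 28*(5 - 1*3))*(r - 5) = (r - 28*(5 - 3))*(-5 + r) = (r - 28*2)*(-5 + r) = (r - 56)*(-5 + r) = (-56 + r)*(-5 + r))
(-299 + w(16)) + 76 = (-299 + (280 + 16² - 61*16)) + 76 = (-299 + (280 + 256 - 976)) + 76 = (-299 - 440) + 76 = -739 + 76 = -663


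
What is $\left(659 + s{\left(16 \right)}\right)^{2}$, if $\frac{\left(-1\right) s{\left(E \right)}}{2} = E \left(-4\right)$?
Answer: $619369$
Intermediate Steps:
$s{\left(E \right)} = 8 E$ ($s{\left(E \right)} = - 2 E \left(-4\right) = - 2 \left(- 4 E\right) = 8 E$)
$\left(659 + s{\left(16 \right)}\right)^{2} = \left(659 + 8 \cdot 16\right)^{2} = \left(659 + 128\right)^{2} = 787^{2} = 619369$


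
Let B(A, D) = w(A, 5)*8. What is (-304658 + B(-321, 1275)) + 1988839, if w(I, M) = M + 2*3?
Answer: 1684269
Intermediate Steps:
w(I, M) = 6 + M (w(I, M) = M + 6 = 6 + M)
B(A, D) = 88 (B(A, D) = (6 + 5)*8 = 11*8 = 88)
(-304658 + B(-321, 1275)) + 1988839 = (-304658 + 88) + 1988839 = -304570 + 1988839 = 1684269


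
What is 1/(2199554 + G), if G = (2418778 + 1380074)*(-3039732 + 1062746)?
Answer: -1/7510275020518 ≈ -1.3315e-13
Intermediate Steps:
G = -7510277220072 (G = 3798852*(-1976986) = -7510277220072)
1/(2199554 + G) = 1/(2199554 - 7510277220072) = 1/(-7510275020518) = -1/7510275020518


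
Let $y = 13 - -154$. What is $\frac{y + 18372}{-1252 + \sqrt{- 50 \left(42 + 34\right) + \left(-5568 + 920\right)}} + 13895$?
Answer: $\frac{5468660553}{393988} - \frac{18539 i \sqrt{33}}{98497} \approx 13880.0 - 1.0812 i$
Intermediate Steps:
$y = 167$ ($y = 13 + 154 = 167$)
$\frac{y + 18372}{-1252 + \sqrt{- 50 \left(42 + 34\right) + \left(-5568 + 920\right)}} + 13895 = \frac{167 + 18372}{-1252 + \sqrt{- 50 \left(42 + 34\right) + \left(-5568 + 920\right)}} + 13895 = \frac{18539}{-1252 + \sqrt{\left(-50\right) 76 - 4648}} + 13895 = \frac{18539}{-1252 + \sqrt{-3800 - 4648}} + 13895 = \frac{18539}{-1252 + \sqrt{-8448}} + 13895 = \frac{18539}{-1252 + 16 i \sqrt{33}} + 13895 = 13895 + \frac{18539}{-1252 + 16 i \sqrt{33}}$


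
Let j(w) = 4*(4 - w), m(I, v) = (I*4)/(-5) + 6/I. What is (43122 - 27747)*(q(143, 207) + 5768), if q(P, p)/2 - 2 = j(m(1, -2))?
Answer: 88596900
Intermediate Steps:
m(I, v) = 6/I - 4*I/5 (m(I, v) = (4*I)*(-⅕) + 6/I = -4*I/5 + 6/I = 6/I - 4*I/5)
j(w) = 16 - 4*w
q(P, p) = -28/5 (q(P, p) = 4 + 2*(16 - 4*(6/1 - ⅘*1)) = 4 + 2*(16 - 4*(6*1 - ⅘)) = 4 + 2*(16 - 4*(6 - ⅘)) = 4 + 2*(16 - 4*26/5) = 4 + 2*(16 - 104/5) = 4 + 2*(-24/5) = 4 - 48/5 = -28/5)
(43122 - 27747)*(q(143, 207) + 5768) = (43122 - 27747)*(-28/5 + 5768) = 15375*(28812/5) = 88596900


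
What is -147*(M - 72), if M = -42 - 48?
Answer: 23814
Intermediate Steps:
M = -90
-147*(M - 72) = -147*(-90 - 72) = -147*(-162) = 23814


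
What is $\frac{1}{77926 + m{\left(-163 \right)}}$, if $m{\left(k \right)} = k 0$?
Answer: $\frac{1}{77926} \approx 1.2833 \cdot 10^{-5}$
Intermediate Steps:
$m{\left(k \right)} = 0$
$\frac{1}{77926 + m{\left(-163 \right)}} = \frac{1}{77926 + 0} = \frac{1}{77926}$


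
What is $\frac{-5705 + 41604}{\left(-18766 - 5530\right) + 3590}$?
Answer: $- \frac{35899}{20706} \approx -1.7337$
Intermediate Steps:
$\frac{-5705 + 41604}{\left(-18766 - 5530\right) + 3590} = \frac{35899}{-24296 + 3590} = \frac{35899}{-20706} = 35899 \left(- \frac{1}{20706}\right) = - \frac{35899}{20706}$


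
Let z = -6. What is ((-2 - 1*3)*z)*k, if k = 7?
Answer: 210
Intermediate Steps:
((-2 - 1*3)*z)*k = ((-2 - 1*3)*(-6))*7 = ((-2 - 3)*(-6))*7 = -5*(-6)*7 = 30*7 = 210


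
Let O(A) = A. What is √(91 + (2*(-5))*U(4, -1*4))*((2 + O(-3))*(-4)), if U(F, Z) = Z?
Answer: 4*√131 ≈ 45.782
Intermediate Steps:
√(91 + (2*(-5))*U(4, -1*4))*((2 + O(-3))*(-4)) = √(91 + (2*(-5))*(-1*4))*((2 - 3)*(-4)) = √(91 - 10*(-4))*(-1*(-4)) = √(91 + 40)*4 = √131*4 = 4*√131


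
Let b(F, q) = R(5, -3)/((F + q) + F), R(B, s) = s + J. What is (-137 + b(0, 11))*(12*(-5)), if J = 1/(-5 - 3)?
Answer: 181215/22 ≈ 8237.0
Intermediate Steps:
J = -⅛ (J = 1/(-8) = -⅛ ≈ -0.12500)
R(B, s) = -⅛ + s (R(B, s) = s - ⅛ = -⅛ + s)
b(F, q) = -25/(8*(q + 2*F)) (b(F, q) = (-⅛ - 3)/((F + q) + F) = -25/(8*(q + 2*F)))
(-137 + b(0, 11))*(12*(-5)) = (-137 - 25/(8*11 + 16*0))*(12*(-5)) = (-137 - 25/(88 + 0))*(-60) = (-137 - 25/88)*(-60) = -12081/88*(-60) = 181215/22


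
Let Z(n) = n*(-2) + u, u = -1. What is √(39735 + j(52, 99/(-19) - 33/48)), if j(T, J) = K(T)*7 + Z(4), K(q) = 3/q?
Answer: √26855049/26 ≈ 199.31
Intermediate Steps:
Z(n) = -1 - 2*n (Z(n) = n*(-2) - 1 = -2*n - 1 = -1 - 2*n)
j(T, J) = -9 + 21/T (j(T, J) = (3/T)*7 + (-1 - 2*4) = 21/T + (-1 - 8) = 21/T - 9 = -9 + 21/T)
√(39735 + j(52, 99/(-19) - 33/48)) = √(39735 + (-9 + 21/52)) = √(39735 - 447/52) = √(2065773/52) = √26855049/26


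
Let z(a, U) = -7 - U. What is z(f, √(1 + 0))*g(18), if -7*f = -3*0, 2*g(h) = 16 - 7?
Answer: -36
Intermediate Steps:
g(h) = 9/2 (g(h) = (16 - 7)/2 = (½)*9 = 9/2)
f = 0 (f = -(-3)*0/7 = -⅐*0 = 0)
z(f, √(1 + 0))*g(18) = (-7 - √(1 + 0))*(9/2) = (-7 - √1)*(9/2) = (-7 - 1*1)*(9/2) = (-7 - 1)*(9/2) = -8*9/2 = -36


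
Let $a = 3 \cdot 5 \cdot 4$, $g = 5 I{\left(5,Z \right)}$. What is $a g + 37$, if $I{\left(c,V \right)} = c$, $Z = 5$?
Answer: $1537$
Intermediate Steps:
$g = 25$ ($g = 5 \cdot 5 = 25$)
$a = 60$ ($a = 15 \cdot 4 = 60$)
$a g + 37 = 60 \cdot 25 + 37 = 1500 + 37 = 1537$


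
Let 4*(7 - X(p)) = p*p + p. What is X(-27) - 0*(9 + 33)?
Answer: -337/2 ≈ -168.50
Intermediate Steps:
X(p) = 7 - p/4 - p**2/4 (X(p) = 7 - (p*p + p)/4 = 7 - (p**2 + p)/4 = 7 - (p + p**2)/4 = 7 + (-p/4 - p**2/4) = 7 - p/4 - p**2/4)
X(-27) - 0*(9 + 33) = (7 - 1/4*(-27) - 1/4*(-27)**2) - 0*(9 + 33) = (7 + 27/4 - 1/4*729) - 0*42 = (7 + 27/4 - 729/4) - 1*0 = -337/2 + 0 = -337/2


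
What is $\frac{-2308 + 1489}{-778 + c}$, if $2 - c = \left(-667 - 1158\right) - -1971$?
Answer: $\frac{819}{922} \approx 0.88829$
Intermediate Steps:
$c = -144$ ($c = 2 - \left(\left(-667 - 1158\right) - -1971\right) = 2 - \left(-1825 + 1971\right) = 2 - 146 = -144$)
$\frac{-2308 + 1489}{-778 + c} = \frac{-2308 + 1489}{-778 - 144} = - \frac{819}{-922} = \left(-819\right) \left(- \frac{1}{922}\right) = \frac{819}{922}$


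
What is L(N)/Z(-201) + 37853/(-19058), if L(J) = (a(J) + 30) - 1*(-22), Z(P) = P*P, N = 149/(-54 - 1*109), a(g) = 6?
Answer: -1528193689/769962258 ≈ -1.9848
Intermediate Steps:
N = -149/163 (N = 149/(-54 - 109) = 149/(-163) = 149*(-1/163) = -149/163 ≈ -0.91411)
Z(P) = P²
L(J) = 58 (L(J) = (6 + 30) - 1*(-22) = 36 + 22 = 58)
L(N)/Z(-201) + 37853/(-19058) = 58/((-201)²) + 37853/(-19058) = 58/40401 + 37853*(-1/19058) = 58*(1/40401) - 37853/19058 = 58/40401 - 37853/19058 = -1528193689/769962258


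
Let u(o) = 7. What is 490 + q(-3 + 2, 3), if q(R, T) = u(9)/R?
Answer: 483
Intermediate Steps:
q(R, T) = 7/R
490 + q(-3 + 2, 3) = 490 + 7/(-3 + 2) = 490 + 7/(-1) = 490 + 7*(-1) = 490 - 7 = 483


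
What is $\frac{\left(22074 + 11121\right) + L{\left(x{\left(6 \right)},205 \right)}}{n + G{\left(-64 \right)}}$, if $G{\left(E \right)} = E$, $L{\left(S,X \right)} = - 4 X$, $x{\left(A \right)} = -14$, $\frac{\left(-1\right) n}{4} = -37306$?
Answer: $\frac{6475}{29832} \approx 0.21705$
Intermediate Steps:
$n = 149224$ ($n = \left(-4\right) \left(-37306\right) = 149224$)
$\frac{\left(22074 + 11121\right) + L{\left(x{\left(6 \right)},205 \right)}}{n + G{\left(-64 \right)}} = \frac{\left(22074 + 11121\right) - 820}{149224 - 64} = \frac{33195 - 820}{149160} = 32375 \cdot \frac{1}{149160} = \frac{6475}{29832}$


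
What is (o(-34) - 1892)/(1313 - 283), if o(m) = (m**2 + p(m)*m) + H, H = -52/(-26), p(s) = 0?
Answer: -367/515 ≈ -0.71262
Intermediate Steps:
H = 2 (H = -52*(-1/26) = 2)
o(m) = 2 + m**2 (o(m) = (m**2 + 0*m) + 2 = (m**2 + 0) + 2 = m**2 + 2 = 2 + m**2)
(o(-34) - 1892)/(1313 - 283) = ((2 + (-34)**2) - 1892)/(1313 - 283) = ((2 + 1156) - 1892)/1030 = (1158 - 1892)*(1/1030) = -734*1/1030 = -367/515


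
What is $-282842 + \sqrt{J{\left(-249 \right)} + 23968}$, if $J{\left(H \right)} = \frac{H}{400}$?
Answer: $-282842 + \frac{11 \sqrt{79231}}{20} \approx -2.8269 \cdot 10^{5}$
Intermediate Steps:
$J{\left(H \right)} = \frac{H}{400}$ ($J{\left(H \right)} = H \frac{1}{400} = \frac{H}{400}$)
$-282842 + \sqrt{J{\left(-249 \right)} + 23968} = -282842 + \sqrt{\frac{1}{400} \left(-249\right) + 23968} = -282842 + \sqrt{- \frac{249}{400} + 23968} = -282842 + \sqrt{\frac{9586951}{400}} = -282842 + \frac{11 \sqrt{79231}}{20}$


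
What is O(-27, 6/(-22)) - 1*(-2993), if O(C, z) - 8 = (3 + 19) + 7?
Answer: 3030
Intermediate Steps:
O(C, z) = 37 (O(C, z) = 8 + ((3 + 19) + 7) = 8 + (22 + 7) = 8 + 29 = 37)
O(-27, 6/(-22)) - 1*(-2993) = 37 - 1*(-2993) = 37 + 2993 = 3030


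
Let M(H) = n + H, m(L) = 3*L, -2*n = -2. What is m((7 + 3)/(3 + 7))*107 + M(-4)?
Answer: 318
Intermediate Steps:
n = 1 (n = -½*(-2) = 1)
M(H) = 1 + H
m((7 + 3)/(3 + 7))*107 + M(-4) = (3*((7 + 3)/(3 + 7)))*107 + (1 - 4) = (3*(10/10))*107 - 3 = (3*(10*(⅒)))*107 - 3 = (3*1)*107 - 3 = 3*107 - 3 = 321 - 3 = 318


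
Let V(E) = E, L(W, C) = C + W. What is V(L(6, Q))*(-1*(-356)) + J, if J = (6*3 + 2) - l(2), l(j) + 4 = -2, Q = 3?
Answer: 3230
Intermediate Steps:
l(j) = -6 (l(j) = -4 - 2 = -6)
J = 26 (J = (6*3 + 2) - 1*(-6) = (18 + 2) + 6 = 20 + 6 = 26)
V(L(6, Q))*(-1*(-356)) + J = (3 + 6)*(-1*(-356)) + 26 = 9*356 + 26 = 3204 + 26 = 3230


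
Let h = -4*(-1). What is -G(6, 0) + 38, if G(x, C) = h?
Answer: 34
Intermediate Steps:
h = 4
G(x, C) = 4
-G(6, 0) + 38 = -1*4 + 38 = -4 + 38 = 34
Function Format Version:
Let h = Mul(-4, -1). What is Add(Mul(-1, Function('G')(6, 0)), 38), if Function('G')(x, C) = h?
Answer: 34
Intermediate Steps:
h = 4
Function('G')(x, C) = 4
Add(Mul(-1, Function('G')(6, 0)), 38) = Add(Mul(-1, 4), 38) = Add(-4, 38) = 34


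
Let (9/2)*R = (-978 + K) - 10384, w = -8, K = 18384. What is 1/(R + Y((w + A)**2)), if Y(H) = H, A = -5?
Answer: 9/15565 ≈ 0.00057822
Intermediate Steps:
R = 14044/9 (R = 2*((-978 + 18384) - 10384)/9 = 2*(17406 - 10384)/9 = (2/9)*7022 = 14044/9 ≈ 1560.4)
1/(R + Y((w + A)**2)) = 1/(14044/9 + (-8 - 5)**2) = 1/(14044/9 + (-13)**2) = 1/(14044/9 + 169) = 1/(15565/9) = 9/15565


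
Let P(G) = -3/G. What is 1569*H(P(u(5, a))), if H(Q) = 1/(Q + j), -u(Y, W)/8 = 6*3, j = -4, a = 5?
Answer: -75312/191 ≈ -394.30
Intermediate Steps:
u(Y, W) = -144 (u(Y, W) = -48*3 = -8*18 = -144)
H(Q) = 1/(-4 + Q) (H(Q) = 1/(Q - 4) = 1/(-4 + Q))
1569*H(P(u(5, a))) = 1569/(-4 - 3/(-144)) = 1569/(-4 - 3*(-1/144)) = 1569/(-4 + 1/48) = 1569/(-191/48) = 1569*(-48/191) = -75312/191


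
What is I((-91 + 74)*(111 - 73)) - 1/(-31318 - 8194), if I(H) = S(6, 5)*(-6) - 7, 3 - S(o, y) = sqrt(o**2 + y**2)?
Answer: -987799/39512 + 6*sqrt(61) ≈ 21.862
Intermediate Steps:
S(o, y) = 3 - sqrt(o**2 + y**2)
I(H) = -25 + 6*sqrt(61) (I(H) = (3 - sqrt(6**2 + 5**2))*(-6) - 7 = (3 - sqrt(36 + 25))*(-6) - 7 = (3 - sqrt(61))*(-6) - 7 = (-18 + 6*sqrt(61)) - 7 = -25 + 6*sqrt(61))
I((-91 + 74)*(111 - 73)) - 1/(-31318 - 8194) = (-25 + 6*sqrt(61)) - 1/(-31318 - 8194) = (-25 + 6*sqrt(61)) - 1/(-39512) = (-25 + 6*sqrt(61)) - 1*(-1/39512) = (-25 + 6*sqrt(61)) + 1/39512 = -987799/39512 + 6*sqrt(61)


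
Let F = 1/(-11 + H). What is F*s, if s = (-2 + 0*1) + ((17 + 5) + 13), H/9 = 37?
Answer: 33/322 ≈ 0.10248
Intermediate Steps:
H = 333 (H = 9*37 = 333)
F = 1/322 (F = 1/(-11 + 333) = 1/322 ≈ 0.0031056)
s = 33 (s = (-2 + 0) + (22 + 13) = -2 + 35 = 33)
F*s = (1/322)*33 = 33/322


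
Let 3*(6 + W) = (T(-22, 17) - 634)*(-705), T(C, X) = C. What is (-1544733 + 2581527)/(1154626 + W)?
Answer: 15709/19830 ≈ 0.79218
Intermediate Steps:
W = 154154 (W = -6 + ((-22 - 634)*(-705))/3 = -6 + (-656*(-705))/3 = -6 + (1/3)*462480 = -6 + 154160 = 154154)
(-1544733 + 2581527)/(1154626 + W) = (-1544733 + 2581527)/(1154626 + 154154) = 1036794/1308780 = 1036794*(1/1308780) = 15709/19830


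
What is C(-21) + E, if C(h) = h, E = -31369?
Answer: -31390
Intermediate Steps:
C(-21) + E = -21 - 31369 = -31390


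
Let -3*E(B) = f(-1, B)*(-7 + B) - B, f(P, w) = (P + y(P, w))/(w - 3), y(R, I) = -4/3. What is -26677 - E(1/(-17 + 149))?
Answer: -463677891/17380 ≈ -26679.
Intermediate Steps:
y(R, I) = -4/3 (y(R, I) = -4*⅓ = -4/3)
f(P, w) = (-4/3 + P)/(-3 + w) (f(P, w) = (P - 4/3)/(w - 3) = (-4/3 + P)/(-3 + w))
E(B) = B/3 + 7*(-7 + B)/(9*(-3 + B)) (E(B) = -(((-4/3 - 1)/(-3 + B))*(-7 + B) - B)/3 = -((-7/3/(-3 + B))*(-7 + B) - B)/3 = -((-7/(3*(-3 + B)))*(-7 + B) - B)/3 = -(-7*(-7 + B)/(3*(-3 + B)) - B)/3 = -(-B - 7*(-7 + B)/(3*(-3 + B)))/3 = B/3 + 7*(-7 + B)/(9*(-3 + B)))
-26677 - E(1/(-17 + 149)) = -26677 - (-49 - 2/(-17 + 149) + 3*(1/(-17 + 149))²)/(9*(-3 + 1/(-17 + 149))) = -26677 - (-49 - 2/132 + 3*(1/132)²)/(9*(-3 + 1/132)) = -26677 - (-49 - 2*1/132 + 3*(1/132)²)/(9*(-3 + 1/132)) = -26677 - (-49 - 1/66 + 3*(1/17424))/(9*(-395/132)) = -26677 - (-132)*(-49 - 1/66 + 1/5808)/(9*395) = -26677 - (-132)*(-94893)/(9*395*1936) = -26677 - 1*31631/17380 = -26677 - 31631/17380 = -463677891/17380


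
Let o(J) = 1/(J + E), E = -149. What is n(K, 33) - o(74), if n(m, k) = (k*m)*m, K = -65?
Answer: 10456876/75 ≈ 1.3943e+5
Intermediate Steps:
o(J) = 1/(-149 + J) (o(J) = 1/(J - 149) = 1/(-149 + J))
n(m, k) = k*m**2
n(K, 33) - o(74) = 33*(-65)**2 - 1/(-149 + 74) = 33*4225 - 1/(-75) = 139425 - 1*(-1/75) = 139425 + 1/75 = 10456876/75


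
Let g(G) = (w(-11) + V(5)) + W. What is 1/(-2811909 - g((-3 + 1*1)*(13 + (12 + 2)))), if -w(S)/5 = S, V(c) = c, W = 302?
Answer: -1/2812271 ≈ -3.5558e-7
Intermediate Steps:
w(S) = -5*S
g(G) = 362 (g(G) = (-5*(-11) + 5) + 302 = (55 + 5) + 302 = 60 + 302 = 362)
1/(-2811909 - g((-3 + 1*1)*(13 + (12 + 2)))) = 1/(-2811909 - 1*362) = 1/(-2811909 - 362) = 1/(-2812271) = -1/2812271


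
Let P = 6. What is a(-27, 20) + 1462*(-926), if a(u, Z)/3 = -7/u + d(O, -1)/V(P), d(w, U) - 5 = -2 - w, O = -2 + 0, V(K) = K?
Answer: -24368557/18 ≈ -1.3538e+6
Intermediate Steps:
O = -2
d(w, U) = 3 - w (d(w, U) = 5 + (-2 - w) = 3 - w)
a(u, Z) = 5/2 - 21/u (a(u, Z) = 3*(-7/u + (3 - 1*(-2))/6) = 3*(-7/u + (3 + 2)*(⅙)) = 3*(-7/u + 5*(⅙)) = 3*(-7/u + ⅚) = 3*(⅚ - 7/u) = 5/2 - 21/u)
a(-27, 20) + 1462*(-926) = (5/2 - 21/(-27)) + 1462*(-926) = (5/2 - 21*(-1/27)) - 1353812 = (5/2 + 7/9) - 1353812 = 59/18 - 1353812 = -24368557/18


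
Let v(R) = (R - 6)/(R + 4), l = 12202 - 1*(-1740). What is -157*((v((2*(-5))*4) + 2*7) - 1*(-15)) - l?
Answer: -336521/18 ≈ -18696.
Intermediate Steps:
l = 13942 (l = 12202 + 1740 = 13942)
v(R) = (-6 + R)/(4 + R)
-157*((v((2*(-5))*4) + 2*7) - 1*(-15)) - l = -157*(((-6 + (2*(-5))*4)/(4 + (2*(-5))*4) + 2*7) - 1*(-15)) - 1*13942 = -157*(((-6 - 10*4)/(4 - 10*4) + 14) + 15) - 13942 = -157*(((-6 - 40)/(4 - 40) + 14) + 15) - 13942 = -157*((-46/(-36) + 14) + 15) - 13942 = -157*((-1/36*(-46) + 14) + 15) - 13942 = -157*((23/18 + 14) + 15) - 13942 = -157*(275/18 + 15) - 13942 = -157*545/18 - 13942 = -85565/18 - 13942 = -336521/18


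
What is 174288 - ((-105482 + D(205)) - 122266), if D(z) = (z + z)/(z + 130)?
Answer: 26936330/67 ≈ 4.0204e+5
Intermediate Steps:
D(z) = 2*z/(130 + z) (D(z) = (2*z)/(130 + z) = 2*z/(130 + z))
174288 - ((-105482 + D(205)) - 122266) = 174288 - ((-105482 + 2*205/(130 + 205)) - 122266) = 174288 - ((-105482 + 2*205/335) - 122266) = 174288 - ((-105482 + 2*205*(1/335)) - 122266) = 174288 - ((-105482 + 82/67) - 122266) = 174288 - (-7067212/67 - 122266) = 174288 - 1*(-15259034/67) = 174288 + 15259034/67 = 26936330/67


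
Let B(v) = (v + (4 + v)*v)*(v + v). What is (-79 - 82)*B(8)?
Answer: -267904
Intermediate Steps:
B(v) = 2*v*(v + v*(4 + v)) (B(v) = (v + v*(4 + v))*(2*v) = 2*v*(v + v*(4 + v)))
(-79 - 82)*B(8) = (-79 - 82)*(2*8²*(5 + 8)) = -322*64*13 = -161*1664 = -267904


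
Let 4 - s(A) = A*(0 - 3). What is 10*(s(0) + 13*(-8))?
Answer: -1000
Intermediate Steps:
s(A) = 4 + 3*A (s(A) = 4 - A*(0 - 3) = 4 - A*(-3) = 4 - (-3)*A = 4 + 3*A)
10*(s(0) + 13*(-8)) = 10*((4 + 3*0) + 13*(-8)) = 10*((4 + 0) - 104) = 10*(4 - 104) = 10*(-100) = -1000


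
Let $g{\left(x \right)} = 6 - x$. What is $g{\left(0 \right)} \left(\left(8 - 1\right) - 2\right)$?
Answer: $30$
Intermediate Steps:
$g{\left(0 \right)} \left(\left(8 - 1\right) - 2\right) = \left(6 - 0\right) \left(\left(8 - 1\right) - 2\right) = \left(6 + 0\right) \left(7 - 2\right) = 6 \cdot 5 = 30$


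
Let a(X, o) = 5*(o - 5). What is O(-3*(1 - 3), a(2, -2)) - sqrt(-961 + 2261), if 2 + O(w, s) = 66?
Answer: 64 - 10*sqrt(13) ≈ 27.944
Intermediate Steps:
a(X, o) = -25 + 5*o (a(X, o) = 5*(-5 + o) = -25 + 5*o)
O(w, s) = 64 (O(w, s) = -2 + 66 = 64)
O(-3*(1 - 3), a(2, -2)) - sqrt(-961 + 2261) = 64 - sqrt(-961 + 2261) = 64 - sqrt(1300) = 64 - 10*sqrt(13)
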